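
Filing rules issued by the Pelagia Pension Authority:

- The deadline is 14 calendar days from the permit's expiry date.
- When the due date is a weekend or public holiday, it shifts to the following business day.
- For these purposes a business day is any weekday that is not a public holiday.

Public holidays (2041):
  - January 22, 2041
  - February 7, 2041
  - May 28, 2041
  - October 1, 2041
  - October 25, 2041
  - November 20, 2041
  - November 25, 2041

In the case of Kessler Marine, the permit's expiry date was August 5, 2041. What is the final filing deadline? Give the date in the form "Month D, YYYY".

August 19, 2041

Adding 14 calendar days to August 5, 2041 gives August 19, 2041.
Since August 19, 2041 is a Monday and not a holiday, the date is unchanged.
Deadline: August 19, 2041.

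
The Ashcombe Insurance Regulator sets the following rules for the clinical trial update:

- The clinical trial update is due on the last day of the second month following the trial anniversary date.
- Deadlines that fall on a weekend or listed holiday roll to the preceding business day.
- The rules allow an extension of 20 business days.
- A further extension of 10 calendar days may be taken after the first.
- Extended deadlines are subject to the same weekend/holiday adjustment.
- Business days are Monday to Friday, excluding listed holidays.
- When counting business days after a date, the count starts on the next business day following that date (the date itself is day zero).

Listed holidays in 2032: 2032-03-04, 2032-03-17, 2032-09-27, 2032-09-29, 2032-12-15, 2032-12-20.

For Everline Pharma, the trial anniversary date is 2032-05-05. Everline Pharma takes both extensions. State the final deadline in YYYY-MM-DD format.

2 months after 2032-05-05 is July 2032; that month ends on 2032-07-31.
Because 2032-07-31 is a Saturday, the deadline becomes 2032-07-30 (Friday).
Counting 20 further business days from 2032-07-30 reaches 2032-08-27.
Since 2032-08-27 is a Friday and not a holiday, the date is unchanged.
With the 10-day extension, 2032-08-27 becomes 2032-09-06.
2032-09-06 falls on a Monday, which is a business day, so no adjustment is needed.
So the filing is due 2032-09-06.

2032-09-06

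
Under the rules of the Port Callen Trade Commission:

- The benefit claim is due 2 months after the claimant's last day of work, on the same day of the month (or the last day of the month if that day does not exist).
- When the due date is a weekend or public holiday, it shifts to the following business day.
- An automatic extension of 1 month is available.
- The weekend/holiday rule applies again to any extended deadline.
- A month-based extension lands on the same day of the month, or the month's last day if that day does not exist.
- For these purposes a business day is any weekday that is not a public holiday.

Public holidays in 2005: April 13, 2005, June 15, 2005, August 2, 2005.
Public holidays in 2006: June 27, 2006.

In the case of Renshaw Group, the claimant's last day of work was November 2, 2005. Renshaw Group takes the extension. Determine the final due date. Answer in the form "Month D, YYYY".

February 2, 2006

2 months after November 2, 2005, on the same day of the month, is January 2, 2006.
January 2, 2006 is a Monday and not a listed holiday, so it stands.
Applying the 1 month extension: 1 month after January 2, 2006 is February 2, 2006.
Since February 2, 2006 is a Thursday and not a holiday, the date is unchanged.
Deadline: February 2, 2006.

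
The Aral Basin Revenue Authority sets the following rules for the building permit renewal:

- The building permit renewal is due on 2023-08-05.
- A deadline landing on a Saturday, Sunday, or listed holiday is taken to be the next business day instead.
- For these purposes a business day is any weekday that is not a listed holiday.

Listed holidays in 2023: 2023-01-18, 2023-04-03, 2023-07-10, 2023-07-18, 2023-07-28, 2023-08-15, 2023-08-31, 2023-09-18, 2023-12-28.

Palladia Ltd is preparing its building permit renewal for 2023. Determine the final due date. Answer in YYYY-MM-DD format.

2023-08-07

The statutory due date is 2023-08-05.
Because 2023-08-05 is a Saturday, the deadline becomes 2023-08-07 (Monday).
Final deadline: 2023-08-07.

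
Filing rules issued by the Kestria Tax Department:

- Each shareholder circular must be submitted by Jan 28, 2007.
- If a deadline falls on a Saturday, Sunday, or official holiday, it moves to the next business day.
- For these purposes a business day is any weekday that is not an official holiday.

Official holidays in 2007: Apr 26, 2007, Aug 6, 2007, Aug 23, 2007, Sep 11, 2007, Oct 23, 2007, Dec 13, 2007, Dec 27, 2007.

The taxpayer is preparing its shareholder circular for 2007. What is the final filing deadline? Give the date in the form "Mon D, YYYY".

Jan 29, 2007

Start from the fixed due date, Jan 28, 2007.
Jan 28, 2007 falls on a Sunday. Rolling to the next business day gives Jan 29, 2007, a Monday.
Deadline: Jan 29, 2007.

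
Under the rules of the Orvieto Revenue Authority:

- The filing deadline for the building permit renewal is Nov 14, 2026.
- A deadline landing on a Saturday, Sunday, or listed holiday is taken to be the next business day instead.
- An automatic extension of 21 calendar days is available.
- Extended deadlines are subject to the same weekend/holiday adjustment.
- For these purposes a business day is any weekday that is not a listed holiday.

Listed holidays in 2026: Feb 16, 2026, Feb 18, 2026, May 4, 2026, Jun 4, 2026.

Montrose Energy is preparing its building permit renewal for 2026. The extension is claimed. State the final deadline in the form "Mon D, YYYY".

Dec 7, 2026

Start from the fixed due date, Nov 14, 2026.
Because Nov 14, 2026 is a Saturday, the deadline becomes Nov 16, 2026 (Monday).
The 21-calendar-day extension moves the deadline from Nov 16, 2026 to Dec 7, 2026.
Dec 7, 2026 is a Monday and not a listed holiday, so it stands.
The final due date is Dec 7, 2026.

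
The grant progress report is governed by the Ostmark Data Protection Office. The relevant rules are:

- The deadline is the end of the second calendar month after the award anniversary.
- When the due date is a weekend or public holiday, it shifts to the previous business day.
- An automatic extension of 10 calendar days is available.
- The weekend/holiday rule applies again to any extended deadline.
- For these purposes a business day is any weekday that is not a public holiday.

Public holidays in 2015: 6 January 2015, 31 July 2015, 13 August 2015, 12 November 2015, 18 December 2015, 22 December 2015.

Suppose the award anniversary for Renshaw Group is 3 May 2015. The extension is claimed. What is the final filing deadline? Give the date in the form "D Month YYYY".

2 months after 3 May 2015 is July 2015; that month ends on 31 July 2015.
Because 31 July 2015 is a listed holiday, the deadline becomes 30 July 2015 (Thursday).
The 10-calendar-day extension moves the deadline from 30 July 2015 to 9 August 2015.
9 August 2015 falls on a Sunday. Rolling to the preceding business day gives 7 August 2015, a Friday.
The final due date is 7 August 2015.

7 August 2015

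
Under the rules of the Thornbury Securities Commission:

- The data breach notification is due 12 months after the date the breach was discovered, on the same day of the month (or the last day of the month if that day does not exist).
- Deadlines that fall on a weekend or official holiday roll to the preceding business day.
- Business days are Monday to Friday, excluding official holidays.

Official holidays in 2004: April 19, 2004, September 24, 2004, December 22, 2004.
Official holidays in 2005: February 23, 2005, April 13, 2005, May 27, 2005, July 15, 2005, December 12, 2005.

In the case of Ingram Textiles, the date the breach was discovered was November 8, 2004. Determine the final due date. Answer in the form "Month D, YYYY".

12 months after November 8, 2004, on the same day of the month, is November 8, 2005.
Since November 8, 2005 is a Tuesday and not a holiday, the date is unchanged.
The final due date is November 8, 2005.

November 8, 2005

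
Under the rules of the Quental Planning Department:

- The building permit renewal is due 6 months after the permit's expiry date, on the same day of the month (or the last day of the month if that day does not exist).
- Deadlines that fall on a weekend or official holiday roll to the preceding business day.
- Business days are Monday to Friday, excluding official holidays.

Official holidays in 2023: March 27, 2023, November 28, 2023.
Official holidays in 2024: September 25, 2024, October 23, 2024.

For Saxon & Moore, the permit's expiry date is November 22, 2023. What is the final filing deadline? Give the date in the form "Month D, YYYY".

Moving 6 months forward from November 22, 2023 on the corresponding day gives May 22, 2024.
May 22, 2024 falls on a Wednesday, which is a business day, so no adjustment is needed.
Final deadline: May 22, 2024.

May 22, 2024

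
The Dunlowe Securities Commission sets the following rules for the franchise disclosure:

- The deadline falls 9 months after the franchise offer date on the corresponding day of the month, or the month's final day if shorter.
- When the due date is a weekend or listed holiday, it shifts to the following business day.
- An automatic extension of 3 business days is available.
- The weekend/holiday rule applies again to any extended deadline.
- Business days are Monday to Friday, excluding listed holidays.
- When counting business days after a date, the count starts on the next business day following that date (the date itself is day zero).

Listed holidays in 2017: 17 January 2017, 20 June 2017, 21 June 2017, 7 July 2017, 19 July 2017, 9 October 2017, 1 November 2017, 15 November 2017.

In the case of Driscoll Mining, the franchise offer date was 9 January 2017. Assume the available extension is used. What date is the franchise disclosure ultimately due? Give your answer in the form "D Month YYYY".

13 October 2017

9 months from 9 January 2017 is 9 October 2017.
Because 9 October 2017 is a listed holiday, the deadline becomes 10 October 2017 (Tuesday).
The 3-business-day extension runs from 10 October 2017 to 13 October 2017.
13 October 2017 is a Friday and not a listed holiday, so it stands.
So the filing is due 13 October 2017.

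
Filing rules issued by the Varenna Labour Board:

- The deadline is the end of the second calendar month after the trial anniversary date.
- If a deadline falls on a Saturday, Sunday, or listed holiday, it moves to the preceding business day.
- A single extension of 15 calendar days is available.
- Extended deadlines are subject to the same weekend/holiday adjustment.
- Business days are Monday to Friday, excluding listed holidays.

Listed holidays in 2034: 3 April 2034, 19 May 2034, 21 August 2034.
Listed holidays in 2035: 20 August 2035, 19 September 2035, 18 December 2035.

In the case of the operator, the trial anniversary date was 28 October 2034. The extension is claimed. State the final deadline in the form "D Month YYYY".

12 January 2035

2 months after 28 October 2034 is December 2034; that month ends on 31 December 2034.
31 December 2034 falls on a Sunday. Rolling to the preceding business day gives 29 December 2034, a Friday.
The 15-calendar-day extension moves the deadline from 29 December 2034 to 13 January 2035.
13 January 2035 is a Saturday; the preceding business day is 12 January 2035 (Friday).
Deadline: 12 January 2035.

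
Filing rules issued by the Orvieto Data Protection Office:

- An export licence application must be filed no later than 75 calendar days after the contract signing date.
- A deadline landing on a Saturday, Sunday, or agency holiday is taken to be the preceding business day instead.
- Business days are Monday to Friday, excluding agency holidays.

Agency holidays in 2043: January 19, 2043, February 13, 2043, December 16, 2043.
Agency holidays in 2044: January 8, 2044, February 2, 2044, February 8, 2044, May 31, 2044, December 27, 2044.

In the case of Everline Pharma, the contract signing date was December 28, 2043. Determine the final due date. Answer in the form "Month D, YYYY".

March 11, 2044

Trigger date December 28, 2043 + 75 calendar days = March 12, 2044.
Because March 12, 2044 is a Saturday, the deadline becomes March 11, 2044 (Friday).
Final deadline: March 11, 2044.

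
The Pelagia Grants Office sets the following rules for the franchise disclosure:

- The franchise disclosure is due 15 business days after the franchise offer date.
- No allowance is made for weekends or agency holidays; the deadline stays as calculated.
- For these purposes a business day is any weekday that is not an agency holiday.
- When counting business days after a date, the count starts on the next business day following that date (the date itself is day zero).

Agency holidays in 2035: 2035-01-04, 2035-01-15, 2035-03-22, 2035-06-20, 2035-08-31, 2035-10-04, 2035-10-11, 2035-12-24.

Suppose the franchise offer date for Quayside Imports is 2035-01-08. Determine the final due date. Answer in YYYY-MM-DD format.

Starting the day after 2035-01-08 and counting 15 business days lands on 2035-01-30.
No adjustment is made for weekends or holidays, so 2035-01-30 stands.
Final deadline: 2035-01-30.

2035-01-30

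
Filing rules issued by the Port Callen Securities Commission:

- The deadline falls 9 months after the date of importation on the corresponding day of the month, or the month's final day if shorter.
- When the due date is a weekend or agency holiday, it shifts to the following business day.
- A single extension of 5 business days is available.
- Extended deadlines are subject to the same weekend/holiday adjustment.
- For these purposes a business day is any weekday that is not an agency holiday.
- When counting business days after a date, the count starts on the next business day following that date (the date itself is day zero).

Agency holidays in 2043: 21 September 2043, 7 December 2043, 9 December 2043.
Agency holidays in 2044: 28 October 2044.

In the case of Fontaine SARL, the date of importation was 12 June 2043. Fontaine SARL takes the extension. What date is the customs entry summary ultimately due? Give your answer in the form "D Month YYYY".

9 months from 12 June 2043 is 12 March 2044.
12 March 2044 falls on a Saturday. Rolling to the next business day gives 14 March 2044, a Monday.
The 5-business-day extension runs from 14 March 2044 to 21 March 2044.
21 March 2044 (Monday) is already a business day.
The final due date is 21 March 2044.

21 March 2044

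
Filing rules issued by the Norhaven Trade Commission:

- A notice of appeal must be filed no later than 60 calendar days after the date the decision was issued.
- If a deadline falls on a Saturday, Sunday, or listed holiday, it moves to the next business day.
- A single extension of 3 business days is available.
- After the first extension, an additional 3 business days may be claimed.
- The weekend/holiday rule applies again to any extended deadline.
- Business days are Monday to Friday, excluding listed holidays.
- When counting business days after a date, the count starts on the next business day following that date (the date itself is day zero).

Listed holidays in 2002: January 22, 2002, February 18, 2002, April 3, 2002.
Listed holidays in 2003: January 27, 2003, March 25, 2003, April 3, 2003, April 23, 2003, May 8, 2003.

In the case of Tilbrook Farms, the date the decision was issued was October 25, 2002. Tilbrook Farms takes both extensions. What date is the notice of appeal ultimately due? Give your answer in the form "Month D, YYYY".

Adding 60 calendar days to October 25, 2002 gives December 24, 2002.
Since December 24, 2002 is a Tuesday and not a holiday, the date is unchanged.
The 3-business-day extension runs from December 24, 2002 to December 27, 2002.
December 27, 2002 falls on a Friday, which is a business day, so no adjustment is needed.
Applying the 3-business-day extension: 3 business days after December 27, 2002 is January 1, 2003.
January 1, 2003 is a Wednesday and not a listed holiday, so it stands.
Final deadline: January 1, 2003.

January 1, 2003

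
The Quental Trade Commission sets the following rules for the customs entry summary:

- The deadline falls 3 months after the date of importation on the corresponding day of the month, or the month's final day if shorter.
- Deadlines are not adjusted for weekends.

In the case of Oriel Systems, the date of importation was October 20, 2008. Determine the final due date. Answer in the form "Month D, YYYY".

January 20, 2009

3 months from October 20, 2008 is January 20, 2009.
January 20, 2009 is a Tuesday; no weekend or holiday adjustment applies.
Deadline: January 20, 2009.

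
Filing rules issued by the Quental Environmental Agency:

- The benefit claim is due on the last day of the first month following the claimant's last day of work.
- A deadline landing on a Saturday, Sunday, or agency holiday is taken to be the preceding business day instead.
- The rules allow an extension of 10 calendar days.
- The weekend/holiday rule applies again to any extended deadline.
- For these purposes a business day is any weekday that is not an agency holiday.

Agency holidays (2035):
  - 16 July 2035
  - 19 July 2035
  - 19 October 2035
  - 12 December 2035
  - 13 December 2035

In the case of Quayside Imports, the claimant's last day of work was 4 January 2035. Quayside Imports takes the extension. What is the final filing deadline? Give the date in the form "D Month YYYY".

The first month after 4 January 2035 is February 2035, whose last day is 28 February 2035.
28 February 2035 falls on a Wednesday, which is a business day, so no adjustment is needed.
Add the 10 calendar-day extension to 28 February 2035: 10 March 2035.
Because 10 March 2035 is a Saturday, the deadline becomes 9 March 2035 (Friday).
The final due date is 9 March 2035.

9 March 2035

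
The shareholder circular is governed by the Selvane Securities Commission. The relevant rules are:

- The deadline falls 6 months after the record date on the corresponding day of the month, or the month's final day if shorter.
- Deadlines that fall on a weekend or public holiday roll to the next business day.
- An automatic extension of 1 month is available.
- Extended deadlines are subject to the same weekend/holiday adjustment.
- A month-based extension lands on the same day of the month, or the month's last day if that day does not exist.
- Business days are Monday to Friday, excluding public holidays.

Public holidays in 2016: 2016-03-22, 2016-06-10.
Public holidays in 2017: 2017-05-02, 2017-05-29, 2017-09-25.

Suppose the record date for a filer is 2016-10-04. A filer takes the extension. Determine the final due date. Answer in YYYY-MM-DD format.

2017-05-04

6 months from 2016-10-04 is 2017-04-04.
2017-04-04 falls on a Tuesday, which is a business day, so no adjustment is needed.
Add 1 month to 2017-04-04: 2017-05-04.
2017-05-04 (Thursday) is already a business day.
Deadline: 2017-05-04.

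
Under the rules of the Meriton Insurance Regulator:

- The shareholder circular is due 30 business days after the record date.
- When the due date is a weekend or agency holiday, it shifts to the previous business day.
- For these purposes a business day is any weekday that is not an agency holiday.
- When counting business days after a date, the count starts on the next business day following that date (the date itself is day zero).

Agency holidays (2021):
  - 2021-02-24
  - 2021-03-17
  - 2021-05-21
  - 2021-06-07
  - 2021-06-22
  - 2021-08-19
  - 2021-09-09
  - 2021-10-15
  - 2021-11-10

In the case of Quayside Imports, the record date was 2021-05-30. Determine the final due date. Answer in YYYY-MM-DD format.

2021-07-13

Starting the day after 2021-05-30 and counting 30 business days lands on 2021-07-13.
2021-07-13 is a Tuesday and not a listed holiday, so it stands.
So the filing is due 2021-07-13.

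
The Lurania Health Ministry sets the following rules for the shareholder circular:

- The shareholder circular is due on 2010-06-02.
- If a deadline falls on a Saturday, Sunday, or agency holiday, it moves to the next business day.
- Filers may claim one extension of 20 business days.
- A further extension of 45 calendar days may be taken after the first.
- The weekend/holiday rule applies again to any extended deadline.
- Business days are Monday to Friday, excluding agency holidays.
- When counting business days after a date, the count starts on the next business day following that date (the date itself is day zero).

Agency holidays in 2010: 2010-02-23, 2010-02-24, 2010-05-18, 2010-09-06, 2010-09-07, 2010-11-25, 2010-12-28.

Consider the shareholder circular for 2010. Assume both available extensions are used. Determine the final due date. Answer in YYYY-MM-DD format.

The statutory due date is 2010-06-02.
Since 2010-06-02 is a Wednesday and not a holiday, the date is unchanged.
The 20-business-day extension runs from 2010-06-02 to 2010-06-30.
2010-06-30 falls on a Wednesday, which is a business day, so no adjustment is needed.
The 45-calendar-day extension moves the deadline from 2010-06-30 to 2010-08-14.
2010-08-14 falls on a Saturday. Rolling to the next business day gives 2010-08-16, a Monday.
So the filing is due 2010-08-16.

2010-08-16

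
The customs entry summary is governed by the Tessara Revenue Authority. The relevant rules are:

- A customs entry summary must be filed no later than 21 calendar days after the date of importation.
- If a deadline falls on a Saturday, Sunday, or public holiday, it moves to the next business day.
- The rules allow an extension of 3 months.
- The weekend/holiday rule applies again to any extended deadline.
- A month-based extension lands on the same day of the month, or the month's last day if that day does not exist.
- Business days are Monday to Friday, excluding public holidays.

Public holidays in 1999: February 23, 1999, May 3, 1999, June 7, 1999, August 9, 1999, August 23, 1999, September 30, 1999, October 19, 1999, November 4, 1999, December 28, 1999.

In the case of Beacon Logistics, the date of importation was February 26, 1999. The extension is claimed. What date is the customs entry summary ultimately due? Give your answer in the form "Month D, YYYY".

June 21, 1999

21 calendar days after February 26, 1999 is March 19, 1999.
Since March 19, 1999 is a Friday and not a holiday, the date is unchanged.
Applying the 3 months extension: 3 months after March 19, 1999 is June 19, 1999.
June 19, 1999 falls on a Saturday. Rolling to the next business day gives June 21, 1999, a Monday.
So the filing is due June 21, 1999.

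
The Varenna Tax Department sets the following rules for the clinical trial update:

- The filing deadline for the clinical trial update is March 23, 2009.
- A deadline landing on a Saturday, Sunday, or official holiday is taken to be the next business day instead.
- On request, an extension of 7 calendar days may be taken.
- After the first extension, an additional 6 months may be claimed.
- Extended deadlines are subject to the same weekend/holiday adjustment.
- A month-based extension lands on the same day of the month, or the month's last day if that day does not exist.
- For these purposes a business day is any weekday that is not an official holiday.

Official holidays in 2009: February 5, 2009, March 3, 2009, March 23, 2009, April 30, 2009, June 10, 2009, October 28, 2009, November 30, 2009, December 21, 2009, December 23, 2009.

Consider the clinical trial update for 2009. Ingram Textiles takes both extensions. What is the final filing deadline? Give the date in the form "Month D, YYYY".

September 30, 2009

Start from the fixed due date, March 23, 2009.
March 23, 2009 is a listed holiday, so it moves to the next business day, March 24, 2009 (Tuesday).
Applying the 7-calendar-day extension: March 24, 2009 + 7 days = March 31, 2009.
March 31, 2009 is a Tuesday and not a listed holiday, so it stands.
Add 6 months to March 31, 2009: September 30, 2009 (day 31 does not exist in September, so the month's last day is used).
September 30, 2009 (Wednesday) is already a business day.
Final deadline: September 30, 2009.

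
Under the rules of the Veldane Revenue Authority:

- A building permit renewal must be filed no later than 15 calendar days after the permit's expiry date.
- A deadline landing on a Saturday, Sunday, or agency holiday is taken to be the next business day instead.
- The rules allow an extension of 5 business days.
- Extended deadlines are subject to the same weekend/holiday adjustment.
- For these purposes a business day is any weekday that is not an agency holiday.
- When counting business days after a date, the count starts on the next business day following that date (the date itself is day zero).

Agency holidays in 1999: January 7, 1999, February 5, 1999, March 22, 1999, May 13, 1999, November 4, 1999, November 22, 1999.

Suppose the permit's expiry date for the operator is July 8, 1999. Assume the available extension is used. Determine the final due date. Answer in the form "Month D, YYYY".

July 30, 1999

From July 8, 1999, 15 calendar days later is July 23, 1999.
July 23, 1999 (Friday) is already a business day.
The 5-business-day extension runs from July 23, 1999 to July 30, 1999.
Since July 30, 1999 is a Friday and not a holiday, the date is unchanged.
Deadline: July 30, 1999.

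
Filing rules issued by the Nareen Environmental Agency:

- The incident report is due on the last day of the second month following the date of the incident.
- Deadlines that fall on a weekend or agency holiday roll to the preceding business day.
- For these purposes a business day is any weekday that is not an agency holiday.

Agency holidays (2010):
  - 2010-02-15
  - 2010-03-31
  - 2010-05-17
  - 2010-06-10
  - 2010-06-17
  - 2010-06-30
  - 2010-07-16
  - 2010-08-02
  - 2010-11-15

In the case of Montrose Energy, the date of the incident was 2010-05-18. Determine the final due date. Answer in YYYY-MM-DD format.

2010-07-30

The second month after 2010-05-18 is July 2010, whose last day is 2010-07-31.
2010-07-31 falls on a Saturday. Rolling to the preceding business day gives 2010-07-30, a Friday.
The final due date is 2010-07-30.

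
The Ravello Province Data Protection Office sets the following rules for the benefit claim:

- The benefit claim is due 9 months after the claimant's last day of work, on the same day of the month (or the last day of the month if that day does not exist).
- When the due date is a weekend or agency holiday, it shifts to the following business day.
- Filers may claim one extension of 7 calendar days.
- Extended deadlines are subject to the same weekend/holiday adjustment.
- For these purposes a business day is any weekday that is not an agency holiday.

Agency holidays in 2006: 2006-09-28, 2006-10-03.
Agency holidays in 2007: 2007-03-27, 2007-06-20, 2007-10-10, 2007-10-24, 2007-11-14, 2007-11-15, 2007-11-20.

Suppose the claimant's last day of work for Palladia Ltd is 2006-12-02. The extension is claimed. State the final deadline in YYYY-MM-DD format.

Moving 9 months forward from 2006-12-02 on the corresponding day gives 2007-09-02.
Because 2007-09-02 is a Sunday, the deadline becomes 2007-09-03 (Monday).
With the 7-day extension, 2007-09-03 becomes 2007-09-10.
2007-09-10 (Monday) is already a business day.
Deadline: 2007-09-10.

2007-09-10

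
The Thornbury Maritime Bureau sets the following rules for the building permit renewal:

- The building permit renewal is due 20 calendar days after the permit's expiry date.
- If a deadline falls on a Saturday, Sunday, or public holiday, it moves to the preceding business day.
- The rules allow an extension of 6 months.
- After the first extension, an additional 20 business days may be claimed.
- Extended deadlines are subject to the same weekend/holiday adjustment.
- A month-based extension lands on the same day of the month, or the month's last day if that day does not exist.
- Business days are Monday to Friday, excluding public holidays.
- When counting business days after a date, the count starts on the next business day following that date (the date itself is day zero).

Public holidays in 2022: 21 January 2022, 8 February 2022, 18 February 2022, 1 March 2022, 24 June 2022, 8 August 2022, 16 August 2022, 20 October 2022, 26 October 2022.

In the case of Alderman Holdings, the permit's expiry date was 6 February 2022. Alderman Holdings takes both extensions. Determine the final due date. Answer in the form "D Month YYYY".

From 6 February 2022, 20 calendar days later is 26 February 2022.
Because 26 February 2022 is a Saturday, the deadline becomes 25 February 2022 (Friday).
The 6 months extension carries 25 February 2022 to 25 August 2022.
25 August 2022 (Thursday) is already a business day.
Counting 20 further business days from 25 August 2022 reaches 22 September 2022.
Since 22 September 2022 is a Thursday and not a holiday, the date is unchanged.
The final due date is 22 September 2022.

22 September 2022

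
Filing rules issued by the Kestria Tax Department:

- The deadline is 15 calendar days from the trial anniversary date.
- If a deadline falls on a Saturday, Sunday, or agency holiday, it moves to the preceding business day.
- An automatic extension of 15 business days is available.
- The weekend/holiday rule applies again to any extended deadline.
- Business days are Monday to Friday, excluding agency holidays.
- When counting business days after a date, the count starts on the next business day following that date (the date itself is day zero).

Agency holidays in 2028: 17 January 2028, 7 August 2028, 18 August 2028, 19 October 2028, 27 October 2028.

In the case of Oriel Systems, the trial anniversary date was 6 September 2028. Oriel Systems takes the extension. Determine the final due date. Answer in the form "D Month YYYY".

12 October 2028

15 calendar days after 6 September 2028 is 21 September 2028.
21 September 2028 falls on a Thursday, which is a business day, so no adjustment is needed.
Applying the 15-business-day extension: 15 business days after 21 September 2028 is 12 October 2028.
12 October 2028 falls on a Thursday, which is a business day, so no adjustment is needed.
The final due date is 12 October 2028.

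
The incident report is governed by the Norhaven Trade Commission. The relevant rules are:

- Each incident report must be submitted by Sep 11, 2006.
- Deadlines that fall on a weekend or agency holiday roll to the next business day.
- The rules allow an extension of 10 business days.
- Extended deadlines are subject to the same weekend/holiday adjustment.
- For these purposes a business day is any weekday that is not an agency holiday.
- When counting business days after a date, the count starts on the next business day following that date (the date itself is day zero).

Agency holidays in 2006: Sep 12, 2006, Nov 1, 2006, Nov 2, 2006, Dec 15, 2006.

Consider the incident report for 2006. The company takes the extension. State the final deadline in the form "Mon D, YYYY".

Sep 26, 2006

The stated deadline is Sep 11, 2006.
Sep 11, 2006 (Monday) is already a business day.
Counting 10 further business days from Sep 11, 2006 reaches Sep 26, 2006.
Sep 26, 2006 (Tuesday) is already a business day.
The final due date is Sep 26, 2006.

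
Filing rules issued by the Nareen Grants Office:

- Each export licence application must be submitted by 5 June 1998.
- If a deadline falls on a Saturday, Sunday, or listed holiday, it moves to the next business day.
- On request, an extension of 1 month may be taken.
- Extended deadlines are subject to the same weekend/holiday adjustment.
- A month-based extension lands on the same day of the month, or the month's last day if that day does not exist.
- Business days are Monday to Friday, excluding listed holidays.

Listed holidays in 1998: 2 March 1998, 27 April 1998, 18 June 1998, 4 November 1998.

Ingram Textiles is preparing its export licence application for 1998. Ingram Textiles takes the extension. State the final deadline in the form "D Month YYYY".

6 July 1998

The stated deadline is 5 June 1998.
5 June 1998 (Friday) is already a business day.
Add 1 month to 5 June 1998: 5 July 1998.
Because 5 July 1998 is a Sunday, the deadline becomes 6 July 1998 (Monday).
So the filing is due 6 July 1998.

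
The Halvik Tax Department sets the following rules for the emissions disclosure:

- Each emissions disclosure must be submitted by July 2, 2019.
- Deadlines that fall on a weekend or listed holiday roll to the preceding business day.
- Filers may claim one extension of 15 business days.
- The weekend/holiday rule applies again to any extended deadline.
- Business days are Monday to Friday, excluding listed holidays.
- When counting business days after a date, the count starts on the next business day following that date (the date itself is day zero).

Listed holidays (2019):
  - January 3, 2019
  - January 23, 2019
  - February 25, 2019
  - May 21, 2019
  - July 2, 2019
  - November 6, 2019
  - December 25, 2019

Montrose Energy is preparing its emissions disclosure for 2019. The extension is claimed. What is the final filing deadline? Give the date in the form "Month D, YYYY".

The stated deadline is July 2, 2019.
Because July 2, 2019 is a listed holiday, the deadline becomes July 1, 2019 (Monday).
The 15-business-day extension runs from July 1, 2019 to July 23, 2019.
July 23, 2019 is a Tuesday and not a listed holiday, so it stands.
Final deadline: July 23, 2019.

July 23, 2019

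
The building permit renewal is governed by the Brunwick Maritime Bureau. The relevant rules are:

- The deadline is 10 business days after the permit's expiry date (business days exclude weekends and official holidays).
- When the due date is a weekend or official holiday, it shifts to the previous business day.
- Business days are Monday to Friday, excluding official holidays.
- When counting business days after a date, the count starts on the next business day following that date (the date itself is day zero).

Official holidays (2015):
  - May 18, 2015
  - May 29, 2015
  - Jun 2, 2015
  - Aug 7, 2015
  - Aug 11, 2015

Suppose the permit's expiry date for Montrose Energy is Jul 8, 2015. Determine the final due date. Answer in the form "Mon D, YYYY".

Jul 22, 2015

Counting 10 business days after Jul 8, 2015 (skipping weekends and listed holidays) reaches Jul 22, 2015.
Since Jul 22, 2015 is a Wednesday and not a holiday, the date is unchanged.
Final deadline: Jul 22, 2015.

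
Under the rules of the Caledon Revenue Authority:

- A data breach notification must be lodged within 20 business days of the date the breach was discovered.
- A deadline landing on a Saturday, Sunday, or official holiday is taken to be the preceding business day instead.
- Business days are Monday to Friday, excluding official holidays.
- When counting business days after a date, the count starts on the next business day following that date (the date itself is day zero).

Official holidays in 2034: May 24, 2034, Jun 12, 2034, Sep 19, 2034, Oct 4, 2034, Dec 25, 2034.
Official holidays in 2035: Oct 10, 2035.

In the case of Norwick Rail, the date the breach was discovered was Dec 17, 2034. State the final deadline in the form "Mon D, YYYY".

Jan 15, 2035

Starting the day after Dec 17, 2034 and counting 20 business days lands on Jan 15, 2035.
Jan 15, 2035 (Monday) is already a business day.
Deadline: Jan 15, 2035.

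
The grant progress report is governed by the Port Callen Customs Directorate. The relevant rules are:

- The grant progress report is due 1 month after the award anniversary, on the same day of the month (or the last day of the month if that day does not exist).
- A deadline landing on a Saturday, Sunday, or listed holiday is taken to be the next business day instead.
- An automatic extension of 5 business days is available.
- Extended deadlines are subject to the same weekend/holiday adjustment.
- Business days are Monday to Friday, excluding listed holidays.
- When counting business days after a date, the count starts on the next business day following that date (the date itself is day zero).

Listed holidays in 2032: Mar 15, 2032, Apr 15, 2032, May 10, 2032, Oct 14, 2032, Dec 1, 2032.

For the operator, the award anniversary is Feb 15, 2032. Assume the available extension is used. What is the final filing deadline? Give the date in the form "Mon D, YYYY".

Mar 23, 2032

1 month after Feb 15, 2032, on the same day of the month, is Mar 15, 2032.
Mar 15, 2032 falls on a listed holiday. Rolling to the next business day gives Mar 16, 2032, a Tuesday.
Counting 5 further business days from Mar 16, 2032 reaches Mar 23, 2032.
Since Mar 23, 2032 is a Tuesday and not a holiday, the date is unchanged.
So the filing is due Mar 23, 2032.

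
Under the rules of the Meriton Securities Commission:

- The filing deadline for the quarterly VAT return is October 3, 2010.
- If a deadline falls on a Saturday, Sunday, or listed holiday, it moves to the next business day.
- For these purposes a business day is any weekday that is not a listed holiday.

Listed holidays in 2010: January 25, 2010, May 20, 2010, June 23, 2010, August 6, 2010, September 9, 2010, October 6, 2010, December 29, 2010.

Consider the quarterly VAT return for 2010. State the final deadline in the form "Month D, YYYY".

The statutory due date is October 3, 2010.
October 3, 2010 is a Sunday, so it moves to the next business day, October 4, 2010 (Monday).
The final due date is October 4, 2010.

October 4, 2010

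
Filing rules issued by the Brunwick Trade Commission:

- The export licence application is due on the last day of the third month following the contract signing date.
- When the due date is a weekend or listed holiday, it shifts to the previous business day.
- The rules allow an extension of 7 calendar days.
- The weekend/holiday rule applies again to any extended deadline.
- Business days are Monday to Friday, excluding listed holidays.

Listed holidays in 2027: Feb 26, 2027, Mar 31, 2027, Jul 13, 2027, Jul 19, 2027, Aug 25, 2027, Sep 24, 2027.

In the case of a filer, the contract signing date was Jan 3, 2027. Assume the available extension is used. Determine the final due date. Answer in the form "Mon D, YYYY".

3 months after Jan 3, 2027 is April 2027; that month ends on Apr 30, 2027.
Apr 30, 2027 (Friday) is already a business day.
The 7-calendar-day extension moves the deadline from Apr 30, 2027 to May 7, 2027.
May 7, 2027 falls on a Friday, which is a business day, so no adjustment is needed.
Deadline: May 7, 2027.

May 7, 2027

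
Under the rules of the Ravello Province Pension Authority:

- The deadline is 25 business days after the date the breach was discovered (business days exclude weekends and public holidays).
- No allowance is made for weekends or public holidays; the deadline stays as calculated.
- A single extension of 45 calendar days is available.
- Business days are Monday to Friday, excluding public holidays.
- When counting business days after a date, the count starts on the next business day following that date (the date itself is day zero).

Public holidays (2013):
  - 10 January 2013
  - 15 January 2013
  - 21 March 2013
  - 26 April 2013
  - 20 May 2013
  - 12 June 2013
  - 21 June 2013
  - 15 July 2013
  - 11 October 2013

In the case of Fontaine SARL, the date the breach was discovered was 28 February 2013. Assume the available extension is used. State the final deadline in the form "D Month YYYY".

20 May 2013

Counting 25 business days after 28 February 2013 (skipping weekends and listed holidays) reaches 5 April 2013.
5 April 2013 is a Friday; no weekend or holiday adjustment applies.
With the 45-day extension, 5 April 2013 becomes 20 May 2013.
20 May 2013 falls on a Monday. The rules make no weekend/holiday allowance, so it remains 20 May 2013.
So the filing is due 20 May 2013.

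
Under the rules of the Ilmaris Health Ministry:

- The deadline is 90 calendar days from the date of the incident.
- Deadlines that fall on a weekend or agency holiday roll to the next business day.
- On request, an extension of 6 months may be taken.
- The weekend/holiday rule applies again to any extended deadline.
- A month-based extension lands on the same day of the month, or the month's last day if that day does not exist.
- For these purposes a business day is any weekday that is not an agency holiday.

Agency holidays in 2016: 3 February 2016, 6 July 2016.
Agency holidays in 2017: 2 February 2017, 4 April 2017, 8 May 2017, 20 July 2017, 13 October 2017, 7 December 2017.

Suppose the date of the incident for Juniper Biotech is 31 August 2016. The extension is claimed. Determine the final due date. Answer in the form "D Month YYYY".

29 May 2017

From 31 August 2016, 90 calendar days later is 29 November 2016.
29 November 2016 falls on a Tuesday, which is a business day, so no adjustment is needed.
Add 6 months to 29 November 2016: 29 May 2017.
29 May 2017 (Monday) is already a business day.
Final deadline: 29 May 2017.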